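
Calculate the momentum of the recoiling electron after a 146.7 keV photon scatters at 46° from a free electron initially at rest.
5.9085e-23 kg·m/s

The electron is initially at rest, so by conservation of momentum:
p⃗_e = p⃗₀ − p⃗'  (incident photon momentum minus scattered photon momentum)

Photon momentum magnitudes (p = h/λ = E/c):
λ₀ = hc/E₀ = 8.4515 pm → p₀ = h/λ₀ = 7.8401e-23 kg·m/s
Δλ = λ_C(1 − cos 46°) = 0.7409 pm
λ' = 9.1924 pm → p' = h/λ' = 7.2082e-23 kg·m/s

The scattered photon makes angle θ = 46° with the incident direction, so by the law of cosines:
|p⃗_e|² = p₀² + p'² − 2p₀p'cos θ
|p⃗_e|² = (7.8401e-23)² + (7.2082e-23)² − 2·7.8401e-23·7.2082e-23·cos(46°)
|p⃗_e| = 5.9085e-23 kg·m/s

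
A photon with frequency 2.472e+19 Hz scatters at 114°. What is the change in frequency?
5.429e+18 Hz (decrease)

Convert frequency to wavelength (c = 299792458 m/s):
λ₀ = c/f₀ = 299792458/2.472e+19 = 1.2127527e-11 m = 12.1275 pm

Calculate Compton shift:
Δλ = λ_C(1 - cos(114°)) = 3.4132 pm

Final wavelength:
λ' = λ₀ + Δλ = 12.1275 + 3.4132 = 15.5407 pm

Final frequency:
f' = c/λ' = 299792458/1.5540706e-11 = 1.9290787e+19 Hz

Frequency shift (decrease):
Δf = f₀ - f' = 2.472e+19 - 1.9290787e+19 = 5.429e+18 Hz

(Intermediate values are shown rounded; full precision is carried through to the final answer.)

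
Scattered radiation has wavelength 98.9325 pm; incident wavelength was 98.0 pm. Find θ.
52.00°

First find the wavelength shift:
Δλ = λ' - λ = 98.9325 - 98.0 = 0.9325 pm

Using Δλ = λ_C(1 - cos θ), with λ_C = h/(m_e·c) ≈ 2.42631024 pm:
cos θ = 1 - Δλ/λ_C
cos θ = 1 - 0.9325/2.42631024
cos θ = 0.615672

θ = arccos(0.615672)
θ = 52.00°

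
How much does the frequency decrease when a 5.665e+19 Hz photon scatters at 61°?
1.082e+19 Hz (decrease)

Convert frequency to wavelength (c = 299792458 m/s):
λ₀ = c/f₀ = 299792458/5.665e+19 = 5.2920116e-12 m = 5.2920 pm

Calculate Compton shift:
Δλ = λ_C(1 - cos(61°)) = 1.2500 pm

Final wavelength:
λ' = λ₀ + Δλ = 5.2920 + 1.2500 = 6.5420 pm

Final frequency:
f' = c/λ' = 299792458/6.5420233e-12 = 4.5825648e+19 Hz

Frequency shift (decrease):
Δf = f₀ - f' = 5.665e+19 - 4.5825648e+19 = 1.082e+19 Hz

(Intermediate values are shown rounded; full precision is carried through to the final answer.)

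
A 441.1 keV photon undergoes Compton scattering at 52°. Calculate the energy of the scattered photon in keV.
331.2145 keV

First convert energy to wavelength:
λ = hc/E, with hc ≈ 1239.842 keV·pm (i.e. 1239.842 eV·nm)

For E = 441.1 keV = 441100 eV:
λ = 1239.842 keV·pm / 441.1 keV
λ = 2.8108 pm

Calculate the Compton shift:
Δλ = λ_C(1 - cos(52°)) = 2.4263 × 0.3843
Δλ = 0.9325 pm

Final wavelength:
λ' = 2.8108 + 0.9325 = 3.7433 pm

Final energy:
E' = hc/λ' = 1239.842 / 3.7433 = 331.2145 keV

(Intermediate values are shown rounded; full precision is carried through to the final answer.)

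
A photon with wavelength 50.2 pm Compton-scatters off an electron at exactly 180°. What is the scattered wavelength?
55.0526 pm

Using the Compton formula: λ' = λ + λ_C(1 − cos θ)

For θ = 180°, cos θ = -1 (exact) = -1.0000, so:
1 − cos 180° = 1 − (-1) = 2.0000

Δλ = λ_C × 2.0000 = 2.4263 × 2.0000 = 4.8526 pm

λ' = 50.2 + 4.8526 = 55.0526 pm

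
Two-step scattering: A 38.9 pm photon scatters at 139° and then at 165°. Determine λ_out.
47.9274 pm

Apply Compton shift twice:

First scattering at θ₁ = 139°:
Δλ₁ = λ_C(1 - cos(139°))
Δλ₁ = 2.4263 × 1.7547
Δλ₁ = 4.2575 pm

After first scattering:
λ₁ = 38.9 + 4.2575 = 43.1575 pm

Second scattering at θ₂ = 165°:
Δλ₂ = λ_C(1 - cos(165°))
Δλ₂ = 2.4263 × 1.9659
Δλ₂ = 4.7699 pm

Final wavelength:
λ₂ = 43.1575 + 4.7699 = 47.9274 pm

Total shift: Δλ_total = 4.2575 + 4.7699 = 9.0274 pm

(Intermediate values are shown rounded; full precision is carried through to the final answer.)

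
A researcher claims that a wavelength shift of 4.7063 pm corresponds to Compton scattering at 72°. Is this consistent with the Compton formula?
No, inconsistent

Calculate the expected shift for θ = 72°:

Δλ_expected = λ_C(1 - cos(72°))
Δλ_expected = 2.4263 × (1 - cos(72°))
Δλ_expected = 2.4263 × 0.6910
Δλ_expected = 1.6765 pm

Given shift: 4.7063 pm
Expected shift: 1.6765 pm
Difference: 3.0298 pm

The values do not match. The given shift corresponds to θ ≈ 160.0°, not 72°.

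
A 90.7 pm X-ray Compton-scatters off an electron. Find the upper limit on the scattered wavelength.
95.5526 pm (at θ = 180°)

The Compton shift is Δλ = λ_C(1 − cos θ).

Since cos θ ranges from −1 to 1, the factor (1 − cos θ) ranges from 0 to 2; the maximum shift occurs at θ = 180° (backscattering):
Δλ_max = 2λ_C = 2 × 2.4263 pm = 4.8526 pm

Maximum scattered wavelength:
λ'_max = λ₀ + Δλ_max = 90.7 + 4.8526 = 95.5526 pm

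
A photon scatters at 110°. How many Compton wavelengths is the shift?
1.3420 λ_C

The Compton shift formula is:
Δλ = λ_C(1 - cos θ)

Dividing both sides by λ_C:
Δλ/λ_C = 1 - cos θ

For θ = 110°:
Δλ/λ_C = 1 - cos(110°)
Δλ/λ_C = 1 - -0.3420
Δλ/λ_C = 1.3420

This means the shift is 1.3420 × λ_C = 3.2562 pm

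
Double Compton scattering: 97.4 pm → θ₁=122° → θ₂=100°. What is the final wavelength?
103.9597 pm

Apply Compton shift twice:

First scattering at θ₁ = 122°:
Δλ₁ = λ_C(1 - cos(122°))
Δλ₁ = 2.4263 × 1.5299
Δλ₁ = 3.7121 pm

After first scattering:
λ₁ = 97.4 + 3.7121 = 101.1121 pm

Second scattering at θ₂ = 100°:
Δλ₂ = λ_C(1 - cos(100°))
Δλ₂ = 2.4263 × 1.1736
Δλ₂ = 2.8476 pm

Final wavelength:
λ₂ = 101.1121 + 2.8476 = 103.9597 pm

Total shift: Δλ_total = 3.7121 + 2.8476 = 6.5597 pm

(Intermediate values are shown rounded; full precision is carried through to the final answer.)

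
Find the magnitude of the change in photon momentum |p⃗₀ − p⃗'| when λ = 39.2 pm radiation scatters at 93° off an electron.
2.3783e-23 kg·m/s

Photon momentum magnitude is p = h/λ.

Initial momentum:
p₀ = h/λ = 6.6261e-34/3.9200e-11 = 1.6903e-23 kg·m/s

After scattering:
λ' = λ + Δλ = 39.2 + 2.5533 = 41.7533 pm
p' = h/λ' = 6.6261e-34/4.1753e-11 = 1.5870e-23 kg·m/s

Momentum is a vector; the scattered photon's direction makes angle θ = 93° with the incident direction. The magnitude of the vector change Δp⃗ = p⃗₀ − p⃗' is found from the law of cosines:
|Δp⃗|² = p₀² + p'² − 2p₀p'cos θ
|Δp⃗|² = (1.6903e-23)² + (1.5870e-23)² − 2·1.6903e-23·1.5870e-23·cos(93°)
|Δp⃗| = 2.3783e-23 kg·m/s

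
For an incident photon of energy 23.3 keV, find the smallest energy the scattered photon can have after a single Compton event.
21.3528 keV (at θ = 180°)

The scattered photon has minimum energy when its wavelength is maximum, i.e., when the Compton shift Δλ = λ_C(1 − cos θ) is maximum. This occurs at θ = 180° (backscattering), giving Δλ_max = 2λ_C = 4.8526 pm.

Initial wavelength: λ₀ = hc/E₀ = 53.2121 pm
Maximum final wavelength: λ'_max = λ₀ + 2λ_C = 53.2121 + 4.8526 = 58.0647 pm
Minimum final energy: E'_min = hc/λ'_max = 21.3528 keV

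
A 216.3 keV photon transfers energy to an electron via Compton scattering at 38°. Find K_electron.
17.8109 keV

By energy conservation: K_e = E_initial - E_final

First find the scattered photon energy:
Initial wavelength: λ = hc/E = 5.7320 pm
Compton shift: Δλ = λ_C(1 - cos(38°)) = 0.5144 pm
Final wavelength: λ' = 5.7320 + 0.5144 = 6.2464 pm
Final photon energy: E' = hc/λ' = 198.4891 keV

Electron kinetic energy:
K_e = E - E' = 216.3000 - 198.4891 = 17.8109 keV

(Intermediate values are shown rounded; full precision is carried through to the final answer.)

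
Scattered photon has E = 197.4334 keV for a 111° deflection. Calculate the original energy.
415.4999 keV

Convert final energy to wavelength (hc ≈ 1239.842 keV·pm):
λ' = hc/E' = 1239.842 / 197.4334 = 6.2798 pm

Calculate the Compton shift:
Δλ = λ_C(1 - cos(111°))
Δλ = 2.4263 × (1 - cos(111°))
Δλ = 3.2958 pm

Initial wavelength:
λ = λ' - Δλ = 6.2798 - 3.2958 = 2.9840 pm

Initial energy:
E = hc/λ = 1239.842 / 2.9840 = 415.4999 keV

(Intermediate values are shown rounded; full precision is carried through to the final answer.)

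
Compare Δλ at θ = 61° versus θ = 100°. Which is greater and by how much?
100° produces the larger shift by a factor of 2.278

Calculate both shifts using Δλ = λ_C(1 - cos θ):

For θ₁ = 61°:
Δλ₁ = 2.4263 × (1 - cos(61°))
Δλ₁ = 2.4263 × 0.5152
Δλ₁ = 1.2500 pm

For θ₂ = 100°:
Δλ₂ = 2.4263 × (1 - cos(100°))
Δλ₂ = 2.4263 × 1.1736
Δλ₂ = 2.8476 pm

The 100° angle produces the larger shift.
Ratio: 2.8476/1.2500 = 2.278

(Intermediate values are shown rounded; full precision is carried through to the final answer.)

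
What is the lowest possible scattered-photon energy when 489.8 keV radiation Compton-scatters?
167.9105 keV (at θ = 180°)

The scattered photon has minimum energy when its wavelength is maximum, i.e., when the Compton shift Δλ = λ_C(1 − cos θ) is maximum. This occurs at θ = 180° (backscattering), giving Δλ_max = 2λ_C = 4.8526 pm.

Initial wavelength: λ₀ = hc/E₀ = 2.5313 pm
Maximum final wavelength: λ'_max = λ₀ + 2λ_C = 2.5313 + 4.8526 = 7.3839 pm
Minimum final energy: E'_min = hc/λ'_max = 167.9105 keV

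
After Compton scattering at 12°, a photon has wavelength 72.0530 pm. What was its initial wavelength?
72.0000 pm

From λ' = λ + Δλ, we have λ = λ' - Δλ

First calculate the Compton shift:
Δλ = λ_C(1 - cos θ)
Δλ = 2.4263 × (1 - cos(12°))
Δλ = 2.4263 × 0.0219
Δλ = 0.0530 pm

Initial wavelength:
λ = λ' - Δλ
λ = 72.0530 - 0.0530
λ = 72.0000 pm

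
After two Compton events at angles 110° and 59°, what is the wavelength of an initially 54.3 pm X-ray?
58.7328 pm

Apply Compton shift twice:

First scattering at θ₁ = 110°:
Δλ₁ = λ_C(1 - cos(110°))
Δλ₁ = 2.4263 × 1.3420
Δλ₁ = 3.2562 pm

After first scattering:
λ₁ = 54.3 + 3.2562 = 57.5562 pm

Second scattering at θ₂ = 59°:
Δλ₂ = λ_C(1 - cos(59°))
Δλ₂ = 2.4263 × 0.4850
Δλ₂ = 1.1767 pm

Final wavelength:
λ₂ = 57.5562 + 1.1767 = 58.7328 pm

Total shift: Δλ_total = 3.2562 + 1.1767 = 4.4328 pm

(Intermediate values are shown rounded; full precision is carried through to the final answer.)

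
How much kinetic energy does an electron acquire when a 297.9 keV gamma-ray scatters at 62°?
70.3713 keV

By energy conservation: K_e = E_initial - E_final

First find the scattered photon energy:
Initial wavelength: λ = hc/E = 4.1619 pm
Compton shift: Δλ = λ_C(1 - cos(62°)) = 1.2872 pm
Final wavelength: λ' = 4.1619 + 1.2872 = 5.4492 pm
Final photon energy: E' = hc/λ' = 227.5287 keV

Electron kinetic energy:
K_e = E - E' = 297.9000 - 227.5287 = 70.3713 keV

(Intermediate values are shown rounded; full precision is carried through to the final answer.)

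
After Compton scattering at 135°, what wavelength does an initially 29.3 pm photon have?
33.4420 pm

Using the Compton formula: λ' = λ + λ_C(1 − cos θ)

For θ = 135°, cos θ = -√2/2 (exact) ≈ -0.7071, so:
1 − cos 135° = 1 − (-√2/2) ≈ 1.7071

Δλ = λ_C × 1.7071 = 2.4263 × 1.7071 = 4.1420 pm

λ' = 29.3 + 4.1420 = 33.4420 pm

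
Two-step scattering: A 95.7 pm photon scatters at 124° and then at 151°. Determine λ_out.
104.0315 pm

Apply Compton shift twice:

First scattering at θ₁ = 124°:
Δλ₁ = λ_C(1 - cos(124°))
Δλ₁ = 2.4263 × 1.5592
Δλ₁ = 3.7831 pm

After first scattering:
λ₁ = 95.7 + 3.7831 = 99.4831 pm

Second scattering at θ₂ = 151°:
Δλ₂ = λ_C(1 - cos(151°))
Δλ₂ = 2.4263 × 1.8746
Δλ₂ = 4.5484 pm

Final wavelength:
λ₂ = 99.4831 + 4.5484 = 104.0315 pm

Total shift: Δλ_total = 3.7831 + 4.5484 = 8.3315 pm

(Intermediate values are shown rounded; full precision is carried through to the final answer.)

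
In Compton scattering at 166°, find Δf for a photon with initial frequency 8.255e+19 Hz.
4.691e+19 Hz (decrease)

Convert frequency to wavelength (c = 299792458 m/s):
λ₀ = c/f₀ = 299792458/8.255e+19 = 3.6316470e-12 m = 3.6316 pm

Calculate Compton shift:
Δλ = λ_C(1 - cos(166°)) = 4.7805 pm

Final wavelength:
λ' = λ₀ + Δλ = 3.6316 + 4.7805 = 8.4122 pm

Final frequency:
f' = c/λ' = 299792458/8.4121957e-12 = 3.5637837e+19 Hz

Frequency shift (decrease):
Δf = f₀ - f' = 8.255e+19 - 3.5637837e+19 = 4.691e+19 Hz

(Intermediate values are shown rounded; full precision is carried through to the final answer.)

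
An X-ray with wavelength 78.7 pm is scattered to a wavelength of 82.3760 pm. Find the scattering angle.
121.00°

First find the wavelength shift:
Δλ = λ' - λ = 82.3760 - 78.7 = 3.6760 pm

Using Δλ = λ_C(1 - cos θ), with λ_C = h/(m_e·c) ≈ 2.42631024 pm:
cos θ = 1 - Δλ/λ_C
cos θ = 1 - 3.6760/2.42631024
cos θ = -0.515058

θ = arccos(-0.515058)
θ = 121.00°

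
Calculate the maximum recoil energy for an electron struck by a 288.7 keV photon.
153.1565 keV

Maximum energy transfer occurs at θ = 180° (backscattering).

Initial photon: E₀ = 288.7 keV → λ₀ = 4.2946 pm

Maximum Compton shift (at 180°):
Δλ_max = 2λ_C = 2 × 2.4263 = 4.8526 pm

Final wavelength:
λ' = 4.2946 + 4.8526 = 9.1472 pm

Minimum photon energy (maximum energy to electron):
E'_min = hc/λ' = 135.5435 keV

Maximum electron kinetic energy:
K_max = E₀ - E'_min = 288.7000 - 135.5435 = 153.1565 keV

(Intermediate values are shown rounded; full precision is carried through to the final answer.)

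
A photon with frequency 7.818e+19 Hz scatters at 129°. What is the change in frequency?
3.969e+19 Hz (decrease)

Convert frequency to wavelength (c = 299792458 m/s):
λ₀ = c/f₀ = 299792458/7.818e+19 = 3.8346439e-12 m = 3.8346 pm

Calculate Compton shift:
Δλ = λ_C(1 - cos(129°)) = 3.9532 pm

Final wavelength:
λ' = λ₀ + Δλ = 3.8346 + 3.9532 = 7.7879 pm

Final frequency:
f' = c/λ' = 299792458/7.7878806e-12 = 3.8494742e+19 Hz

Frequency shift (decrease):
Δf = f₀ - f' = 7.818e+19 - 3.8494742e+19 = 3.969e+19 Hz

(Intermediate values are shown rounded; full precision is carried through to the final answer.)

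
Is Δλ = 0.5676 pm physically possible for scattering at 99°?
No, inconsistent

Calculate the expected shift for θ = 99°:

Δλ_expected = λ_C(1 - cos(99°))
Δλ_expected = 2.4263 × (1 - cos(99°))
Δλ_expected = 2.4263 × 1.1564
Δλ_expected = 2.8059 pm

Given shift: 0.5676 pm
Expected shift: 2.8059 pm
Difference: 2.2382 pm

The values do not match. The given shift corresponds to θ ≈ 40.0°, not 99°.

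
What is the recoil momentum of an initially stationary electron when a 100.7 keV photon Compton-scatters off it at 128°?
8.5250e-23 kg·m/s

The electron is initially at rest, so by conservation of momentum:
p⃗_e = p⃗₀ − p⃗'  (incident photon momentum minus scattered photon momentum)

Photon momentum magnitudes (p = h/λ = E/c):
λ₀ = hc/E₀ = 12.3122 pm → p₀ = h/λ₀ = 5.3817e-23 kg·m/s
Δλ = λ_C(1 − cos 128°) = 3.9201 pm
λ' = 16.2323 pm → p' = h/λ' = 4.0820e-23 kg·m/s

The scattered photon makes angle θ = 128° with the incident direction, so by the law of cosines:
|p⃗_e|² = p₀² + p'² − 2p₀p'cos θ
|p⃗_e|² = (5.3817e-23)² + (4.0820e-23)² − 2·5.3817e-23·4.0820e-23·cos(128°)
|p⃗_e| = 8.5250e-23 kg·m/s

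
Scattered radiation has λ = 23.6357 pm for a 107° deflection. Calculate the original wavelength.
20.5000 pm

From λ' = λ + Δλ, we have λ = λ' - Δλ

First calculate the Compton shift:
Δλ = λ_C(1 - cos θ)
Δλ = 2.4263 × (1 - cos(107°))
Δλ = 2.4263 × 1.2924
Δλ = 3.1357 pm

Initial wavelength:
λ = λ' - Δλ
λ = 23.6357 - 3.1357
λ = 20.5000 pm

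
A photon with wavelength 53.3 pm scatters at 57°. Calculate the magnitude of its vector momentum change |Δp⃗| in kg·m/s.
1.1745e-23 kg·m/s

Photon momentum magnitude is p = h/λ.

Initial momentum:
p₀ = h/λ = 6.6261e-34/5.3300e-11 = 1.2432e-23 kg·m/s

After scattering:
λ' = λ + Δλ = 53.3 + 1.1048 = 54.4048 pm
p' = h/λ' = 6.6261e-34/5.4405e-11 = 1.2179e-23 kg·m/s

Momentum is a vector; the scattered photon's direction makes angle θ = 57° with the incident direction. The magnitude of the vector change Δp⃗ = p⃗₀ − p⃗' is found from the law of cosines:
|Δp⃗|² = p₀² + p'² − 2p₀p'cos θ
|Δp⃗|² = (1.2432e-23)² + (1.2179e-23)² − 2·1.2432e-23·1.2179e-23·cos(57°)
|Δp⃗| = 1.1745e-23 kg·m/s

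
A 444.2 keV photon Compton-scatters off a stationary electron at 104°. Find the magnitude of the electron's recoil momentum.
2.8723e-22 kg·m/s

The electron is initially at rest, so by conservation of momentum:
p⃗_e = p⃗₀ − p⃗'  (incident photon momentum minus scattered photon momentum)

Photon momentum magnitudes (p = h/λ = E/c):
λ₀ = hc/E₀ = 2.7912 pm → p₀ = h/λ₀ = 2.3739e-22 kg·m/s
Δλ = λ_C(1 − cos 104°) = 3.0133 pm
λ' = 5.8045 pm → p' = h/λ' = 1.1415e-22 kg·m/s

The scattered photon makes angle θ = 104° with the incident direction, so by the law of cosines:
|p⃗_e|² = p₀² + p'² − 2p₀p'cos θ
|p⃗_e|² = (2.3739e-22)² + (1.1415e-22)² − 2·2.3739e-22·1.1415e-22·cos(104°)
|p⃗_e| = 2.8723e-22 kg·m/s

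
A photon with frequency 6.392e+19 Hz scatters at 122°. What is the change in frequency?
2.824e+19 Hz (decrease)

Convert frequency to wavelength (c = 299792458 m/s):
λ₀ = c/f₀ = 299792458/6.392e+19 = 4.6901198e-12 m = 4.6901 pm

Calculate Compton shift:
Δλ = λ_C(1 - cos(122°)) = 3.7121 pm

Final wavelength:
λ' = λ₀ + Δλ = 4.6901 + 3.7121 = 8.4022 pm

Final frequency:
f' = c/λ' = 299792458/8.4021786e-12 = 3.5680324e+19 Hz

Frequency shift (decrease):
Δf = f₀ - f' = 6.392e+19 - 3.5680324e+19 = 2.824e+19 Hz

(Intermediate values are shown rounded; full precision is carried through to the final answer.)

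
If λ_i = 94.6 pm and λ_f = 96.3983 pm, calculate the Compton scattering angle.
75.00°

First find the wavelength shift:
Δλ = λ' - λ = 96.3983 - 94.6 = 1.7983 pm

Using Δλ = λ_C(1 - cos θ), with λ_C = h/(m_e·c) ≈ 2.42631024 pm:
cos θ = 1 - Δλ/λ_C
cos θ = 1 - 1.7983/2.42631024
cos θ = 0.258833

θ = arccos(0.258833)
θ = 75.00°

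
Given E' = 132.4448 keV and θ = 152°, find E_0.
258.7002 keV

Convert final energy to wavelength (hc ≈ 1239.842 keV·pm):
λ' = hc/E' = 1239.842 / 132.4448 = 9.3612 pm

Calculate the Compton shift:
Δλ = λ_C(1 - cos(152°))
Δλ = 2.4263 × (1 - cos(152°))
Δλ = 4.5686 pm

Initial wavelength:
λ = λ' - Δλ = 9.3612 - 4.5686 = 4.7926 pm

Initial energy:
E = hc/λ = 1239.842 / 4.7926 = 258.7002 keV

(Intermediate values are shown rounded; full precision is carried through to the final answer.)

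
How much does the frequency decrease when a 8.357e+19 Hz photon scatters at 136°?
4.493e+19 Hz (decrease)

Convert frequency to wavelength (c = 299792458 m/s):
λ₀ = c/f₀ = 299792458/8.357e+19 = 3.5873215e-12 m = 3.5873 pm

Calculate Compton shift:
Δλ = λ_C(1 - cos(136°)) = 4.1717 pm

Final wavelength:
λ' = λ₀ + Δλ = 3.5873 + 4.1717 = 7.7590 pm

Final frequency:
f' = c/λ' = 299792458/7.7589733e-12 = 3.8638161e+19 Hz

Frequency shift (decrease):
Δf = f₀ - f' = 8.357e+19 - 3.8638161e+19 = 4.493e+19 Hz

(Intermediate values are shown rounded; full precision is carried through to the final answer.)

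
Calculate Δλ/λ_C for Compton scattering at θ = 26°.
0.1012 λ_C

The Compton shift formula is:
Δλ = λ_C(1 - cos θ)

Dividing both sides by λ_C:
Δλ/λ_C = 1 - cos θ

For θ = 26°:
Δλ/λ_C = 1 - cos(26°)
Δλ/λ_C = 1 - 0.8988
Δλ/λ_C = 0.1012

This means the shift is 0.1012 × λ_C = 0.2456 pm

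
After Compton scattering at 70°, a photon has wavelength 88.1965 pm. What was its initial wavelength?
86.6000 pm

From λ' = λ + Δλ, we have λ = λ' - Δλ

First calculate the Compton shift:
Δλ = λ_C(1 - cos θ)
Δλ = 2.4263 × (1 - cos(70°))
Δλ = 2.4263 × 0.6580
Δλ = 1.5965 pm

Initial wavelength:
λ = λ' - Δλ
λ = 88.1965 - 1.5965
λ = 86.6000 pm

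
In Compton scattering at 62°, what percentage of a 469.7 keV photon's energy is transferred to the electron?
0.3278 (or 32.78%)

Calculate initial and final photon energies:

Initial: E₀ = 469.7 keV → λ₀ = 2.6396 pm
Compton shift: Δλ = 1.2872 pm
Final wavelength: λ' = 3.9269 pm
Final energy: E' = 315.7326 keV

Fractional energy loss:
(E₀ - E')/E₀ = (469.7000 - 315.7326)/469.7000
= 153.9674/469.7000
= 0.3278
= 32.78%

(Intermediate values are shown rounded; full precision is carried through to the final answer.)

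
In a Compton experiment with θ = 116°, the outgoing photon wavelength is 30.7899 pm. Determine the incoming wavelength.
27.3000 pm

From λ' = λ + Δλ, we have λ = λ' - Δλ

First calculate the Compton shift:
Δλ = λ_C(1 - cos θ)
Δλ = 2.4263 × (1 - cos(116°))
Δλ = 2.4263 × 1.4384
Δλ = 3.4899 pm

Initial wavelength:
λ = λ' - Δλ
λ = 30.7899 - 3.4899
λ = 27.3000 pm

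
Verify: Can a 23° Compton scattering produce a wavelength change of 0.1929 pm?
Yes, consistent

Calculate the expected shift for θ = 23°:

Δλ_expected = λ_C(1 - cos(23°))
Δλ_expected = 2.4263 × (1 - cos(23°))
Δλ_expected = 2.4263 × 0.0795
Δλ_expected = 0.1929 pm

Given shift: 0.1929 pm
Expected shift: 0.1929 pm
Difference: 0.0000 pm

The values match. This is consistent with Compton scattering at the stated angle.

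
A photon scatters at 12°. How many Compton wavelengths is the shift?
0.0219 λ_C

The Compton shift formula is:
Δλ = λ_C(1 - cos θ)

Dividing both sides by λ_C:
Δλ/λ_C = 1 - cos θ

For θ = 12°:
Δλ/λ_C = 1 - cos(12°)
Δλ/λ_C = 1 - 0.9781
Δλ/λ_C = 0.0219

This means the shift is 0.0219 × λ_C = 0.0530 pm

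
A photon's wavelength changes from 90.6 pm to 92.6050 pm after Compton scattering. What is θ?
80.00°

First find the wavelength shift:
Δλ = λ' - λ = 92.6050 - 90.6 = 2.0050 pm

Using Δλ = λ_C(1 - cos θ), with λ_C = h/(m_e·c) ≈ 2.42631024 pm:
cos θ = 1 - Δλ/λ_C
cos θ = 1 - 2.0050/2.42631024
cos θ = 0.173642

θ = arccos(0.173642)
θ = 80.00°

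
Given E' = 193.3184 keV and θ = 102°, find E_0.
356.0000 keV

Convert final energy to wavelength (hc ≈ 1239.842 keV·pm):
λ' = hc/E' = 1239.842 / 193.3184 = 6.4135 pm

Calculate the Compton shift:
Δλ = λ_C(1 - cos(102°))
Δλ = 2.4263 × (1 - cos(102°))
Δλ = 2.9308 pm

Initial wavelength:
λ = λ' - Δλ = 6.4135 - 2.9308 = 3.4827 pm

Initial energy:
E = hc/λ = 1239.842 / 3.4827 = 356.0000 keV

(Intermediate values are shown rounded; full precision is carried through to the final answer.)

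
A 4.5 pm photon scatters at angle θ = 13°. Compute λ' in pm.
4.5622 pm

Using the Compton scattering formula:
λ' = λ + Δλ = λ + λ_C(1 - cos θ)

Given:
- Initial wavelength λ = 4.5 pm
- Scattering angle θ = 13°
- Compton wavelength λ_C ≈ 2.4263 pm

Calculate the shift:
Δλ = 2.4263 × (1 - cos(13°))
Δλ = 2.4263 × 0.0256
Δλ = 0.0622 pm

Final wavelength:
λ' = 4.5 + 0.0622 = 4.5622 pm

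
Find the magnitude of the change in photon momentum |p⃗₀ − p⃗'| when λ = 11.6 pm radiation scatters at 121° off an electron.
8.7730e-23 kg·m/s

Photon momentum magnitude is p = h/λ.

Initial momentum:
p₀ = h/λ = 6.6261e-34/1.1600e-11 = 5.7121e-23 kg·m/s

After scattering:
λ' = λ + Δλ = 11.6 + 3.6760 = 15.2760 pm
p' = h/λ' = 6.6261e-34/1.5276e-11 = 4.3376e-23 kg·m/s

Momentum is a vector; the scattered photon's direction makes angle θ = 121° with the incident direction. The magnitude of the vector change Δp⃗ = p⃗₀ − p⃗' is found from the law of cosines:
|Δp⃗|² = p₀² + p'² − 2p₀p'cos θ
|Δp⃗|² = (5.7121e-23)² + (4.3376e-23)² − 2·5.7121e-23·4.3376e-23·cos(121°)
|Δp⃗| = 8.7730e-23 kg·m/s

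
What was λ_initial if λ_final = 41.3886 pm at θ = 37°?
40.9000 pm

From λ' = λ + Δλ, we have λ = λ' - Δλ

First calculate the Compton shift:
Δλ = λ_C(1 - cos θ)
Δλ = 2.4263 × (1 - cos(37°))
Δλ = 2.4263 × 0.2014
Δλ = 0.4886 pm

Initial wavelength:
λ = λ' - Δλ
λ = 41.3886 - 0.4886
λ = 40.9000 pm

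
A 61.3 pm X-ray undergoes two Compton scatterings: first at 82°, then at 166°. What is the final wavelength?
68.1692 pm

Apply Compton shift twice:

First scattering at θ₁ = 82°:
Δλ₁ = λ_C(1 - cos(82°))
Δλ₁ = 2.4263 × 0.8608
Δλ₁ = 2.0886 pm

After first scattering:
λ₁ = 61.3 + 2.0886 = 63.3886 pm

Second scattering at θ₂ = 166°:
Δλ₂ = λ_C(1 - cos(166°))
Δλ₂ = 2.4263 × 1.9703
Δλ₂ = 4.7805 pm

Final wavelength:
λ₂ = 63.3886 + 4.7805 = 68.1692 pm

Total shift: Δλ_total = 2.0886 + 4.7805 = 6.8692 pm

(Intermediate values are shown rounded; full precision is carried through to the final answer.)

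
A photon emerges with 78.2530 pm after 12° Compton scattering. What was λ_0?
78.2000 pm

From λ' = λ + Δλ, we have λ = λ' - Δλ

First calculate the Compton shift:
Δλ = λ_C(1 - cos θ)
Δλ = 2.4263 × (1 - cos(12°))
Δλ = 2.4263 × 0.0219
Δλ = 0.0530 pm

Initial wavelength:
λ = λ' - Δλ
λ = 78.2530 - 0.0530
λ = 78.2000 pm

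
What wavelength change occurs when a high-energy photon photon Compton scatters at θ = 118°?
3.5654 pm

Using the Compton scattering formula:
Δλ = λ_C(1 - cos θ)

where λ_C = h/(m_e·c) ≈ 2.4263 pm is the Compton wavelength of an electron.

For θ = 118°:
cos(118°) = -0.4695
1 - cos(118°) = 1.4695

Δλ = 2.4263 × 1.4695
Δλ = 3.5654 pm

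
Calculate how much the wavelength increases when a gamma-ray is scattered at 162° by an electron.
4.7339 pm

Using the Compton scattering formula:
Δλ = λ_C(1 - cos θ)

where λ_C = h/(m_e·c) ≈ 2.4263 pm is the Compton wavelength of an electron.

For θ = 162°:
cos(162°) = -0.9511
1 - cos(162°) = 1.9511

Δλ = 2.4263 × 1.9511
Δλ = 4.7339 pm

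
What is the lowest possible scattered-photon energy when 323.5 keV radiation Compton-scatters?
142.7533 keV (at θ = 180°)

The scattered photon has minimum energy when its wavelength is maximum, i.e., when the Compton shift Δλ = λ_C(1 − cos θ) is maximum. This occurs at θ = 180° (backscattering), giving Δλ_max = 2λ_C = 4.8526 pm.

Initial wavelength: λ₀ = hc/E₀ = 3.8326 pm
Maximum final wavelength: λ'_max = λ₀ + 2λ_C = 3.8326 + 4.8526 = 8.6852 pm
Minimum final energy: E'_min = hc/λ'_max = 142.7533 keV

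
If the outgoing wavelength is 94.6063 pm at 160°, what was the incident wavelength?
89.9000 pm

From λ' = λ + Δλ, we have λ = λ' - Δλ

First calculate the Compton shift:
Δλ = λ_C(1 - cos θ)
Δλ = 2.4263 × (1 - cos(160°))
Δλ = 2.4263 × 1.9397
Δλ = 4.7063 pm

Initial wavelength:
λ = λ' - Δλ
λ = 94.6063 - 4.7063
λ = 89.9000 pm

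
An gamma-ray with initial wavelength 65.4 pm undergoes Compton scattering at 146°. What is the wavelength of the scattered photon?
69.8378 pm

Using the Compton scattering formula:
λ' = λ + Δλ = λ + λ_C(1 - cos θ)

Given:
- Initial wavelength λ = 65.4 pm
- Scattering angle θ = 146°
- Compton wavelength λ_C ≈ 2.4263 pm

Calculate the shift:
Δλ = 2.4263 × (1 - cos(146°))
Δλ = 2.4263 × 1.8290
Δλ = 4.4378 pm

Final wavelength:
λ' = 65.4 + 4.4378 = 69.8378 pm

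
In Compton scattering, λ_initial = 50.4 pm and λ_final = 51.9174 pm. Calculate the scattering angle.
68.00°

First find the wavelength shift:
Δλ = λ' - λ = 51.9174 - 50.4 = 1.5174 pm

Using Δλ = λ_C(1 - cos θ), with λ_C = h/(m_e·c) ≈ 2.42631024 pm:
cos θ = 1 - Δλ/λ_C
cos θ = 1 - 1.5174/2.42631024
cos θ = 0.374606

θ = arccos(0.374606)
θ = 68.00°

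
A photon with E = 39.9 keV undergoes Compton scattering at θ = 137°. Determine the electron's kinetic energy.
4.7516 keV

By energy conservation: K_e = E_initial - E_final

First find the scattered photon energy:
Initial wavelength: λ = hc/E = 31.0737 pm
Compton shift: Δλ = λ_C(1 - cos(137°)) = 4.2008 pm
Final wavelength: λ' = 31.0737 + 4.2008 = 35.2745 pm
Final photon energy: E' = hc/λ' = 35.1484 keV

Electron kinetic energy:
K_e = E - E' = 39.9000 - 35.1484 = 4.7516 keV

(Intermediate values are shown rounded; full precision is carried through to the final answer.)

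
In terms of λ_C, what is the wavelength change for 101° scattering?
1.1908 λ_C

The Compton shift formula is:
Δλ = λ_C(1 - cos θ)

Dividing both sides by λ_C:
Δλ/λ_C = 1 - cos θ

For θ = 101°:
Δλ/λ_C = 1 - cos(101°)
Δλ/λ_C = 1 - -0.1908
Δλ/λ_C = 1.1908

This means the shift is 1.1908 × λ_C = 2.8893 pm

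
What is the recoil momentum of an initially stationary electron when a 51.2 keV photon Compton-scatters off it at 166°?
4.9843e-23 kg·m/s

The electron is initially at rest, so by conservation of momentum:
p⃗_e = p⃗₀ − p⃗'  (incident photon momentum minus scattered photon momentum)

Photon momentum magnitudes (p = h/λ = E/c):
λ₀ = hc/E₀ = 24.2157 pm → p₀ = h/λ₀ = 2.7363e-23 kg·m/s
Δλ = λ_C(1 − cos 166°) = 4.7805 pm
λ' = 28.9962 pm → p' = h/λ' = 2.2852e-23 kg·m/s

The scattered photon makes angle θ = 166° with the incident direction, so by the law of cosines:
|p⃗_e|² = p₀² + p'² − 2p₀p'cos θ
|p⃗_e|² = (2.7363e-23)² + (2.2852e-23)² − 2·2.7363e-23·2.2852e-23·cos(166°)
|p⃗_e| = 4.9843e-23 kg·m/s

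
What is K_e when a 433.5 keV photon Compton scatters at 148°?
264.6765 keV

By energy conservation: K_e = E_initial - E_final

First find the scattered photon energy:
Initial wavelength: λ = hc/E = 2.8601 pm
Compton shift: Δλ = λ_C(1 - cos(148°)) = 4.4839 pm
Final wavelength: λ' = 2.8601 + 4.4839 = 7.3440 pm
Final photon energy: E' = hc/λ' = 168.8235 keV

Electron kinetic energy:
K_e = E - E' = 433.5000 - 168.8235 = 264.6765 keV

(Intermediate values are shown rounded; full precision is carried through to the final answer.)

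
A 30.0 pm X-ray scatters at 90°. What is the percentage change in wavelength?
8.0877%

Calculate the Compton shift:
Δλ = λ_C(1 - cos(90°))
Δλ = 2.4263 × (1 - cos(90°))
Δλ = 2.4263 × 1.0000
Δλ = 2.4263 pm

Percentage change:
(Δλ/λ₀) × 100 = (2.4263/30.0) × 100
= 8.0877%

(Intermediate values are shown rounded; full precision is carried through to the final answer.)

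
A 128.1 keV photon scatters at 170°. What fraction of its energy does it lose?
0.3322 (or 33.22%)

Calculate initial and final photon energies:

Initial: E₀ = 128.1 keV → λ₀ = 9.6787 pm
Compton shift: Δλ = 4.8158 pm
Final wavelength: λ' = 14.4945 pm
Final energy: E' = 85.5390 keV

Fractional energy loss:
(E₀ - E')/E₀ = (128.1000 - 85.5390)/128.1000
= 42.5610/128.1000
= 0.3322
= 33.22%

(Intermediate values are shown rounded; full precision is carried through to the final answer.)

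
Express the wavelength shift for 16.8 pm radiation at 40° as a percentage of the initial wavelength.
3.3789%

Calculate the Compton shift:
Δλ = λ_C(1 - cos(40°))
Δλ = 2.4263 × (1 - cos(40°))
Δλ = 2.4263 × 0.2340
Δλ = 0.5676 pm

Percentage change:
(Δλ/λ₀) × 100 = (0.5676/16.8) × 100
= 3.3789%

(Intermediate values are shown rounded; full precision is carried through to the final answer.)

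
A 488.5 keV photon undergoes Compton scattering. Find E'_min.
167.7575 keV (at θ = 180°)

The scattered photon has minimum energy when its wavelength is maximum, i.e., when the Compton shift Δλ = λ_C(1 − cos θ) is maximum. This occurs at θ = 180° (backscattering), giving Δλ_max = 2λ_C = 4.8526 pm.

Initial wavelength: λ₀ = hc/E₀ = 2.5381 pm
Maximum final wavelength: λ'_max = λ₀ + 2λ_C = 2.5381 + 4.8526 = 7.3907 pm
Minimum final energy: E'_min = hc/λ'_max = 167.7575 keV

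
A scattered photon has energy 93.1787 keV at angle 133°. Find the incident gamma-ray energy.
134.4000 keV

Convert final energy to wavelength (hc ≈ 1239.842 keV·pm):
λ' = hc/E' = 1239.842 / 93.1787 = 13.3061 pm

Calculate the Compton shift:
Δλ = λ_C(1 - cos(133°))
Δλ = 2.4263 × (1 - cos(133°))
Δλ = 4.0810 pm

Initial wavelength:
λ = λ' - Δλ = 13.3061 - 4.0810 = 9.2250 pm

Initial energy:
E = hc/λ = 1239.842 / 9.2250 = 134.4000 keV

(Intermediate values are shown rounded; full precision is carried through to the final answer.)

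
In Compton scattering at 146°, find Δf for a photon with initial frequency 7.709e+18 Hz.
7.896e+17 Hz (decrease)

Convert frequency to wavelength (c = 299792458 m/s):
λ₀ = c/f₀ = 299792458/7.709e+18 = 3.8888631e-11 m = 38.8886 pm

Calculate Compton shift:
Δλ = λ_C(1 - cos(146°)) = 4.4378 pm

Final wavelength:
λ' = λ₀ + Δλ = 38.8886 + 4.4378 = 43.3264 pm

Final frequency:
f' = c/λ' = 299792458/4.3326444e-11 = 6.9193876e+18 Hz

Frequency shift (decrease):
Δf = f₀ - f' = 7.709e+18 - 6.9193876e+18 = 7.896e+17 Hz

(Intermediate values are shown rounded; full precision is carried through to the final answer.)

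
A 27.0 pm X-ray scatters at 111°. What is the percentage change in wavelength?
12.2067%

Calculate the Compton shift:
Δλ = λ_C(1 - cos(111°))
Δλ = 2.4263 × (1 - cos(111°))
Δλ = 2.4263 × 1.3584
Δλ = 3.2958 pm

Percentage change:
(Δλ/λ₀) × 100 = (3.2958/27.0) × 100
= 12.2067%

(Intermediate values are shown rounded; full precision is carried through to the final answer.)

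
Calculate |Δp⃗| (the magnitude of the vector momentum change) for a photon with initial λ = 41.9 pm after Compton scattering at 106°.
2.4399e-23 kg·m/s

Photon momentum magnitude is p = h/λ.

Initial momentum:
p₀ = h/λ = 6.6261e-34/4.1900e-11 = 1.5814e-23 kg·m/s

After scattering:
λ' = λ + Δλ = 41.9 + 3.0951 = 44.9951 pm
p' = h/λ' = 6.6261e-34/4.4995e-11 = 1.4726e-23 kg·m/s

Momentum is a vector; the scattered photon's direction makes angle θ = 106° with the incident direction. The magnitude of the vector change Δp⃗ = p⃗₀ − p⃗' is found from the law of cosines:
|Δp⃗|² = p₀² + p'² − 2p₀p'cos θ
|Δp⃗|² = (1.5814e-23)² + (1.4726e-23)² − 2·1.5814e-23·1.4726e-23·cos(106°)
|Δp⃗| = 2.4399e-23 kg·m/s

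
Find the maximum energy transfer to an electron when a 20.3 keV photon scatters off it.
1.4942 keV

Maximum energy transfer occurs at θ = 180° (backscattering).

Initial photon: E₀ = 20.3 keV → λ₀ = 61.0760 pm

Maximum Compton shift (at 180°):
Δλ_max = 2λ_C = 2 × 2.4263 = 4.8526 pm

Final wavelength:
λ' = 61.0760 + 4.8526 = 65.9286 pm

Minimum photon energy (maximum energy to electron):
E'_min = hc/λ' = 18.8058 keV

Maximum electron kinetic energy:
K_max = E₀ - E'_min = 20.3000 - 18.8058 = 1.4942 keV

(Intermediate values are shown rounded; full precision is carried through to the final answer.)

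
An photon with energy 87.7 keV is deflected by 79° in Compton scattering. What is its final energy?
77.0057 keV

First convert energy to wavelength:
λ = hc/E, with hc ≈ 1239.842 keV·pm (i.e. 1239.842 eV·nm)

For E = 87.7 keV = 87700 eV:
λ = 1239.842 keV·pm / 87.7 keV
λ = 14.1373 pm

Calculate the Compton shift:
Δλ = λ_C(1 - cos(79°)) = 2.4263 × 0.8092
Δλ = 1.9633 pm

Final wavelength:
λ' = 14.1373 + 1.9633 = 16.1007 pm

Final energy:
E' = hc/λ' = 1239.842 / 16.1007 = 77.0057 keV

(Intermediate values are shown rounded; full precision is carried through to the final answer.)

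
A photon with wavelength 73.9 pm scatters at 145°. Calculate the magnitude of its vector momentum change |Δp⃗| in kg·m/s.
1.6621e-23 kg·m/s

Photon momentum magnitude is p = h/λ.

Initial momentum:
p₀ = h/λ = 6.6261e-34/7.3900e-11 = 8.9663e-24 kg·m/s

After scattering:
λ' = λ + Δλ = 73.9 + 4.4138 = 78.3138 pm
p' = h/λ' = 6.6261e-34/7.8314e-11 = 8.4609e-24 kg·m/s

Momentum is a vector; the scattered photon's direction makes angle θ = 145° with the incident direction. The magnitude of the vector change Δp⃗ = p⃗₀ − p⃗' is found from the law of cosines:
|Δp⃗|² = p₀² + p'² − 2p₀p'cos θ
|Δp⃗|² = (8.9663e-24)² + (8.4609e-24)² − 2·8.9663e-24·8.4609e-24·cos(145°)
|Δp⃗| = 1.6621e-23 kg·m/s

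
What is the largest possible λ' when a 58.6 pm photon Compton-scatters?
63.4526 pm (at θ = 180°)

The Compton shift is Δλ = λ_C(1 − cos θ).

Since cos θ ranges from −1 to 1, the factor (1 − cos θ) ranges from 0 to 2; the maximum shift occurs at θ = 180° (backscattering):
Δλ_max = 2λ_C = 2 × 2.4263 pm = 4.8526 pm

Maximum scattered wavelength:
λ'_max = λ₀ + Δλ_max = 58.6 + 4.8526 = 63.4526 pm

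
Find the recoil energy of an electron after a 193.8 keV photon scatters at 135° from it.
76.1624 keV

By energy conservation: K_e = E_initial - E_final

First find the scattered photon energy:
Initial wavelength: λ = hc/E = 6.3975 pm
Compton shift: Δλ = λ_C(1 - cos(135°)) = 4.1420 pm
Final wavelength: λ' = 6.3975 + 4.1420 = 10.5395 pm
Final photon energy: E' = hc/λ' = 117.6376 keV

Electron kinetic energy:
K_e = E - E' = 193.8000 - 117.6376 = 76.1624 keV

(Intermediate values are shown rounded; full precision is carried through to the final answer.)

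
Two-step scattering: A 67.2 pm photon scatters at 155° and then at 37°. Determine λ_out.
72.3139 pm

Apply Compton shift twice:

First scattering at θ₁ = 155°:
Δλ₁ = λ_C(1 - cos(155°))
Δλ₁ = 2.4263 × 1.9063
Δλ₁ = 4.6253 pm

After first scattering:
λ₁ = 67.2 + 4.6253 = 71.8253 pm

Second scattering at θ₂ = 37°:
Δλ₂ = λ_C(1 - cos(37°))
Δλ₂ = 2.4263 × 0.2014
Δλ₂ = 0.4886 pm

Final wavelength:
λ₂ = 71.8253 + 0.4886 = 72.3139 pm

Total shift: Δλ_total = 4.6253 + 0.4886 = 5.1139 pm

(Intermediate values are shown rounded; full precision is carried through to the final answer.)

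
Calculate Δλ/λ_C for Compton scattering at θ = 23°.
0.0795 λ_C

The Compton shift formula is:
Δλ = λ_C(1 - cos θ)

Dividing both sides by λ_C:
Δλ/λ_C = 1 - cos θ

For θ = 23°:
Δλ/λ_C = 1 - cos(23°)
Δλ/λ_C = 1 - 0.9205
Δλ/λ_C = 0.0795

This means the shift is 0.0795 × λ_C = 0.1929 pm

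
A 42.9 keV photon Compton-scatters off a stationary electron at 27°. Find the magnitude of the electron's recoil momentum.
1.0658e-23 kg·m/s

The electron is initially at rest, so by conservation of momentum:
p⃗_e = p⃗₀ − p⃗'  (incident photon momentum minus scattered photon momentum)

Photon momentum magnitudes (p = h/λ = E/c):
λ₀ = hc/E₀ = 28.9007 pm → p₀ = h/λ₀ = 2.2927e-23 kg·m/s
Δλ = λ_C(1 − cos 27°) = 0.2645 pm
λ' = 29.1652 pm → p' = h/λ' = 2.2719e-23 kg·m/s

The scattered photon makes angle θ = 27° with the incident direction, so by the law of cosines:
|p⃗_e|² = p₀² + p'² − 2p₀p'cos θ
|p⃗_e|² = (2.2927e-23)² + (2.2719e-23)² − 2·2.2927e-23·2.2719e-23·cos(27°)
|p⃗_e| = 1.0658e-23 kg·m/s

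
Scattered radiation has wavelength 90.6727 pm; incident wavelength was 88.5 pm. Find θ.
84.00°

First find the wavelength shift:
Δλ = λ' - λ = 90.6727 - 88.5 = 2.1727 pm

Using Δλ = λ_C(1 - cos θ), with λ_C = h/(m_e·c) ≈ 2.42631024 pm:
cos θ = 1 - Δλ/λ_C
cos θ = 1 - 2.1727/2.42631024
cos θ = 0.104525

θ = arccos(0.104525)
θ = 84.00°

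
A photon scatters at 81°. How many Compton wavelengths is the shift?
0.8436 λ_C

The Compton shift formula is:
Δλ = λ_C(1 - cos θ)

Dividing both sides by λ_C:
Δλ/λ_C = 1 - cos θ

For θ = 81°:
Δλ/λ_C = 1 - cos(81°)
Δλ/λ_C = 1 - 0.1564
Δλ/λ_C = 0.8436

This means the shift is 0.8436 × λ_C = 2.0468 pm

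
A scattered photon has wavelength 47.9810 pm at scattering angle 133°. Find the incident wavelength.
43.9000 pm

From λ' = λ + Δλ, we have λ = λ' - Δλ

First calculate the Compton shift:
Δλ = λ_C(1 - cos θ)
Δλ = 2.4263 × (1 - cos(133°))
Δλ = 2.4263 × 1.6820
Δλ = 4.0810 pm

Initial wavelength:
λ = λ' - Δλ
λ = 47.9810 - 4.0810
λ = 43.9000 pm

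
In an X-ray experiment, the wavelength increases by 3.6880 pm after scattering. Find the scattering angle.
121.33°

From the Compton formula Δλ = λ_C(1 - cos θ), we can solve for θ:

cos θ = 1 - Δλ/λ_C

Given:
- Δλ = 3.6880 pm
- λ_C = h/(m_e·c) ≈ 2.42631024 pm

cos θ = 1 - 3.6880/2.42631024
cos θ = 1 - 1.520003
cos θ = -0.520003

θ = arccos(-0.520003)
θ = 121.33°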